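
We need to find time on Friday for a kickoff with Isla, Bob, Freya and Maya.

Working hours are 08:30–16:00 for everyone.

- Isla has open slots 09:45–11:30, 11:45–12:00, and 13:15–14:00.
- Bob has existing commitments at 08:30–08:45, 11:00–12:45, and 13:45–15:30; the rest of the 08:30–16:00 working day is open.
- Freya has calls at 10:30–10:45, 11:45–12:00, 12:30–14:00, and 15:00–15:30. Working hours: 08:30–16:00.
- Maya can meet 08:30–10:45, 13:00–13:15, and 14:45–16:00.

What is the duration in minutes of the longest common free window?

Bob free within 08:30–16:00: 08:45–11:00, 12:45–13:45, 15:30–16:00.
Freya free within 08:30–16:00: 08:30–10:30, 10:45–11:45, 12:00–12:30, 14:00–15:00, 15:30–16:00.
Isla ∩ Bob: 09:45–11:00, 13:15–13:45.
Isla ∩ Bob ∩ Freya: 09:45–10:30, 10:45–11:00.
Isla ∩ Bob ∩ Freya ∩ Maya: 09:45–10:30.
Single common window of 45 minutes.

45 minutes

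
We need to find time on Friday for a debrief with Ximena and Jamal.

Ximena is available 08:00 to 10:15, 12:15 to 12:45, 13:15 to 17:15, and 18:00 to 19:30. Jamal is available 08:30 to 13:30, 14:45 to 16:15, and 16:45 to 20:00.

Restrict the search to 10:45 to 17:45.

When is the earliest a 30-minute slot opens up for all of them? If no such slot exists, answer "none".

12:15

Ximena ∩ Jamal: 08:30–10:15, 12:15–12:45, 13:15–13:30, 14:45–16:15, 16:45–17:15, 18:00–19:30.
Restricted to 10:45–17:45: 12:15–12:45, 13:15–13:30, 14:45–16:15, 16:45–17:15.
Windows ≥ 30 min: 12:15–12:45, 14:45–16:15, 16:45–17:15.
Earliest such window starts at 12:15.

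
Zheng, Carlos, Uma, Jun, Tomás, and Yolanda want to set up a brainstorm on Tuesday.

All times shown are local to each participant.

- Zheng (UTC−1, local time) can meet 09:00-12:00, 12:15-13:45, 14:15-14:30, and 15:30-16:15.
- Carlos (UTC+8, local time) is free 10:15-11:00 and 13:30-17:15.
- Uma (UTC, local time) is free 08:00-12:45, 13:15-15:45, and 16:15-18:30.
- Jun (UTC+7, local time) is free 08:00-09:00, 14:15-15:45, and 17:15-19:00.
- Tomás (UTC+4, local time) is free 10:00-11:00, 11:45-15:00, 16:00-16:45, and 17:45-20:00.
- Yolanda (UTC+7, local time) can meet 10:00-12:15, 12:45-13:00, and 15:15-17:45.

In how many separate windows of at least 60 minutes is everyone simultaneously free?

0

Zheng → UTC: 10:00–13:00, 13:15–14:45, 15:15–15:30, 16:30–17:15.
Carlos → UTC: 02:15–03:00, 05:30–09:15.
Uma → UTC: 08:00–12:45, 13:15–15:45, 16:15–18:30.
Jun → UTC: 01:00–02:00, 07:15–08:45, 10:15–12:00.
Tomás → UTC: 06:00–07:00, 07:45–11:00, 12:00–12:45, 13:45–16:00.
Yolanda → UTC: 03:00–05:15, 05:45–06:00, 08:15–10:45.
Zheng ∩ Carlos: (none).
Zheng ∩ Carlos ∩ Uma: (none).
Zheng ∩ Carlos ∩ Uma ∩ Jun: (none).
Zheng ∩ Carlos ∩ Uma ∩ Jun ∩ Tomás: (none).
Zheng ∩ Carlos ∩ Uma ∩ Jun ∩ Tomás ∩ Yolanda: (none).
Windows ≥ 60 min: (none).
That's 0 windows.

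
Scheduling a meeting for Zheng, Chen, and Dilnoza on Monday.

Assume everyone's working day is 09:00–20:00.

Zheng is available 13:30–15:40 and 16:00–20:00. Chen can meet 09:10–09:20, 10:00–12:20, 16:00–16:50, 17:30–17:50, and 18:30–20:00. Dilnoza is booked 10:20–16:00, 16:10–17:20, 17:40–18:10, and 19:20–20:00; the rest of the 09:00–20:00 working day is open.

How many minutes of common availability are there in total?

70 minutes

Dilnoza free within 09:00–20:00: 09:00–10:20, 16:00–16:10, 17:20–17:40, 18:10–19:20.
Zheng ∩ Chen: 16:00–16:50, 17:30–17:50, 18:30–20:00.
Zheng ∩ Chen ∩ Dilnoza: 16:00–16:10, 17:30–17:40, 18:30–19:20.
Total common minutes: 10 + 10 + 50 = 70.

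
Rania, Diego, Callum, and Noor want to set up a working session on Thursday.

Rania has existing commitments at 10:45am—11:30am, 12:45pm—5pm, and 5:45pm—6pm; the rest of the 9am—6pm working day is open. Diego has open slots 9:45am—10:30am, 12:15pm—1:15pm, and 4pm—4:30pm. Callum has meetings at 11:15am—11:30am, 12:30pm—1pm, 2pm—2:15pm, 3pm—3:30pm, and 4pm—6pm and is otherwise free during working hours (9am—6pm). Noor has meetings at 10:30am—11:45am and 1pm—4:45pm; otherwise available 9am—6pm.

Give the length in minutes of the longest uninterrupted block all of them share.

Rania free within 09:00–18:00: 09:00–10:45, 11:30–12:45, 17:00–17:45.
Callum free within 09:00–18:00: 09:00–11:15, 11:30–12:30, 13:00–14:00, 14:15–15:00, 15:30–16:00.
Noor free within 09:00–18:00: 09:00–10:30, 11:45–13:00, 16:45–18:00.
Rania ∩ Diego: 09:45–10:30, 12:15–12:45.
Rania ∩ Diego ∩ Callum: 09:45–10:30, 12:15–12:30.
Rania ∩ Diego ∩ Callum ∩ Noor: 09:45–10:30, 12:15–12:30.
Common window lengths: 45, 15 min; longest is 45.

45 minutes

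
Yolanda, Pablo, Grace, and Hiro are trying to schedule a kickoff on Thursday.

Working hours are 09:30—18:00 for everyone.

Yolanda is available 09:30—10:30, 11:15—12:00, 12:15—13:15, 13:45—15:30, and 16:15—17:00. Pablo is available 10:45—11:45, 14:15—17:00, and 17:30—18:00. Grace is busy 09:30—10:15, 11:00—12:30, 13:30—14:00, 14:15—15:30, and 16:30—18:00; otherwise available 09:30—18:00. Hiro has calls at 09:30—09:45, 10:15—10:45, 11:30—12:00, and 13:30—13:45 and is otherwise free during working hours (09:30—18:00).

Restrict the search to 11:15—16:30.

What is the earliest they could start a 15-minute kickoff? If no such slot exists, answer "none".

16:15

Grace free within 09:30–18:00: 10:15–11:00, 12:30–13:30, 14:00–14:15, 15:30–16:30.
Hiro free within 09:30–18:00: 09:45–10:15, 10:45–11:30, 12:00–13:30, 13:45–18:00.
Yolanda ∩ Pablo: 11:15–11:45, 14:15–15:30, 16:15–17:00.
Yolanda ∩ Pablo ∩ Grace: 16:15–16:30.
Yolanda ∩ Pablo ∩ Grace ∩ Hiro: 16:15–16:30.
Restricted to 11:15–16:30: 16:15–16:30.
Windows ≥ 15 min: 16:15–16:30.
Earliest such window starts at 16:15.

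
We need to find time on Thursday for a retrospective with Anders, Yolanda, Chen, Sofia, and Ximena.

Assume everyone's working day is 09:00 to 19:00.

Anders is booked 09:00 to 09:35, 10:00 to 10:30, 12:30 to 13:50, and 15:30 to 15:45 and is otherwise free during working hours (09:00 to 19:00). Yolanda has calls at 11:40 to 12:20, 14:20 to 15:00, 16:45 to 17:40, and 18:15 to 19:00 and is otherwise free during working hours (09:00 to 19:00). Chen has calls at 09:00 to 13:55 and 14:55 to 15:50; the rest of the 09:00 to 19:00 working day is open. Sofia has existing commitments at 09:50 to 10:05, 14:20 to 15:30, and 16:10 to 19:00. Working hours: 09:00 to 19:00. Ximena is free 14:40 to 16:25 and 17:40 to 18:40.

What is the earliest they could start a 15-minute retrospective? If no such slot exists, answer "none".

15:50

Anders free within 09:00–19:00: 09:35–10:00, 10:30–12:30, 13:50–15:30, 15:45–19:00.
Yolanda free within 09:00–19:00: 09:00–11:40, 12:20–14:20, 15:00–16:45, 17:40–18:15.
Chen free within 09:00–19:00: 13:55–14:55, 15:50–19:00.
Sofia free within 09:00–19:00: 09:00–09:50, 10:05–14:20, 15:30–16:10.
Anders ∩ Yolanda: 09:35–10:00, 10:30–11:40, 12:20–12:30, 13:50–14:20, 15:00–15:30, 15:45–16:45, 17:40–18:15.
Anders ∩ Yolanda ∩ Chen: 13:55–14:20, 15:50–16:45, 17:40–18:15.
Anders ∩ Yolanda ∩ Chen ∩ Sofia: 13:55–14:20, 15:50–16:10.
Anders ∩ Yolanda ∩ Chen ∩ Sofia ∩ Ximena: 15:50–16:10.
Windows ≥ 15 min: 15:50–16:10.
Earliest such window starts at 15:50.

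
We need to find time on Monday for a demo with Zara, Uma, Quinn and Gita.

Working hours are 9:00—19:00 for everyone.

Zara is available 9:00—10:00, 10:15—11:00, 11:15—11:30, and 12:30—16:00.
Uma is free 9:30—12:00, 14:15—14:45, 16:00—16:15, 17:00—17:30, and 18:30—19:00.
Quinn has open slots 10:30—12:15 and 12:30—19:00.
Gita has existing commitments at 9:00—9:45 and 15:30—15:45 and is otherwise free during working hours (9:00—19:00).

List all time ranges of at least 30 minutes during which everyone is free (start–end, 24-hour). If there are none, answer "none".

Gita free within 09:00–19:00: 09:45–15:30, 15:45–19:00.
Zara ∩ Uma: 09:30–10:00, 10:15–11:00, 11:15–11:30, 14:15–14:45.
Zara ∩ Uma ∩ Quinn: 10:30–11:00, 11:15–11:30, 14:15–14:45.
Zara ∩ Uma ∩ Quinn ∩ Gita: 10:30–11:00, 11:15–11:30, 14:15–14:45.
Windows ≥ 30 min: 10:30–11:00, 14:15–14:45.

10:30–11:00, 14:15–14:45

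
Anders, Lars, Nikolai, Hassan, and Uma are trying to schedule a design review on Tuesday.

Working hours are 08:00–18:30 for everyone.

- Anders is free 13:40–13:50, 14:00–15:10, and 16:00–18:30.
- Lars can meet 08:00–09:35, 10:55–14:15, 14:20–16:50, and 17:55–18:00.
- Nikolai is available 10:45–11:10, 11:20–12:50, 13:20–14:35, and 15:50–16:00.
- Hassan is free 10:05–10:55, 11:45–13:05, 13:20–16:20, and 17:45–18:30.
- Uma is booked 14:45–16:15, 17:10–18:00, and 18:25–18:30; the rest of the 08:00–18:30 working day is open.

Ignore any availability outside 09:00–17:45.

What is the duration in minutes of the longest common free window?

Uma free within 08:00–18:30: 08:00–14:45, 16:15–17:10, 18:00–18:25.
Anders ∩ Lars: 13:40–13:50, 14:00–14:15, 14:20–15:10, 16:00–16:50, 17:55–18:00.
Anders ∩ Lars ∩ Nikolai: 13:40–13:50, 14:00–14:15, 14:20–14:35.
Anders ∩ Lars ∩ Nikolai ∩ Hassan: 13:40–13:50, 14:00–14:15, 14:20–14:35.
Anders ∩ Lars ∩ Nikolai ∩ Hassan ∩ Uma: 13:40–13:50, 14:00–14:15, 14:20–14:35.
Restricted to 09:00–17:45: 13:40–13:50, 14:00–14:15, 14:20–14:35.
Common window lengths: 10, 15, 15 min; longest is 15.

15 minutes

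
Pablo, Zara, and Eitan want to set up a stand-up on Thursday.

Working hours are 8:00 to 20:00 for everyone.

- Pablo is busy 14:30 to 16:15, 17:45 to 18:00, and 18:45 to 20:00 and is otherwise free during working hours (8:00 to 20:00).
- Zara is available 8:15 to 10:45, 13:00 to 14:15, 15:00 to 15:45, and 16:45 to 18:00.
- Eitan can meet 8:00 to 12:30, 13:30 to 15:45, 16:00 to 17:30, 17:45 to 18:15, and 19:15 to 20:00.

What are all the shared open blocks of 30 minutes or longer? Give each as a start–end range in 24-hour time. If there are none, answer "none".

Pablo free within 08:00–20:00: 08:00–14:30, 16:15–17:45, 18:00–18:45.
Pablo ∩ Zara: 08:15–10:45, 13:00–14:15, 16:45–17:45.
Pablo ∩ Zara ∩ Eitan: 08:15–10:45, 13:30–14:15, 16:45–17:30.
Windows ≥ 30 min: 08:15–10:45, 13:30–14:15, 16:45–17:30.

08:15–10:45, 13:30–14:15, 16:45–17:30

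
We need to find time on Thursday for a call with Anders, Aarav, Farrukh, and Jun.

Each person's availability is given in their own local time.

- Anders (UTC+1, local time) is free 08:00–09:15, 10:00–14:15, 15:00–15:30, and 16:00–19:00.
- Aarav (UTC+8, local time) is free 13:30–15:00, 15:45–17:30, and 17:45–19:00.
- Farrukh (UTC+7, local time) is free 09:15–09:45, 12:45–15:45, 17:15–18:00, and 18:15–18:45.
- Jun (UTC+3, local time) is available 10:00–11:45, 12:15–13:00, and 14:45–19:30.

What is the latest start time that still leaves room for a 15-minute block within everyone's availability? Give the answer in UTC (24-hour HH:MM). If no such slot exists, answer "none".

Anders → UTC: 07:00–08:15, 09:00–13:15, 14:00–14:30, 15:00–18:00.
Aarav → UTC: 05:30–07:00, 07:45–09:30, 09:45–11:00.
Farrukh → UTC: 02:15–02:45, 05:45–08:45, 10:15–11:00, 11:15–11:45.
Jun → UTC: 07:00–08:45, 09:15–10:00, 11:45–16:30.
Anders ∩ Aarav: 07:45–08:15, 09:00–09:30, 09:45–11:00.
Anders ∩ Aarav ∩ Farrukh: 07:45–08:15, 10:15–11:00.
Anders ∩ Aarav ∩ Farrukh ∩ Jun: 07:45–08:15.
Windows ≥ 15 min: 07:45–08:15.
Latest start in the last window 07:45–08:15 is 08:15 − 15 min = 08:00.

08:00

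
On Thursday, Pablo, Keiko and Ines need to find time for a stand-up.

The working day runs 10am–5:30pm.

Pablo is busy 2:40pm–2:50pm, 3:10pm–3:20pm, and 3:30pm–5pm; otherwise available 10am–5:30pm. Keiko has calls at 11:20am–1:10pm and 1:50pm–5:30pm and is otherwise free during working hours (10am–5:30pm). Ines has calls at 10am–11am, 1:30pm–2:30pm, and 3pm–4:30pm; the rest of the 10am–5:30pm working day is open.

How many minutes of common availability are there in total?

40 minutes

Pablo free within 10:00–17:30: 10:00–14:40, 14:50–15:10, 15:20–15:30, 17:00–17:30.
Keiko free within 10:00–17:30: 10:00–11:20, 13:10–13:50.
Ines free within 10:00–17:30: 11:00–13:30, 14:30–15:00, 16:30–17:30.
Pablo ∩ Keiko: 10:00–11:20, 13:10–13:50.
Pablo ∩ Keiko ∩ Ines: 11:00–11:20, 13:10–13:30.
Total common minutes: 20 + 20 = 40.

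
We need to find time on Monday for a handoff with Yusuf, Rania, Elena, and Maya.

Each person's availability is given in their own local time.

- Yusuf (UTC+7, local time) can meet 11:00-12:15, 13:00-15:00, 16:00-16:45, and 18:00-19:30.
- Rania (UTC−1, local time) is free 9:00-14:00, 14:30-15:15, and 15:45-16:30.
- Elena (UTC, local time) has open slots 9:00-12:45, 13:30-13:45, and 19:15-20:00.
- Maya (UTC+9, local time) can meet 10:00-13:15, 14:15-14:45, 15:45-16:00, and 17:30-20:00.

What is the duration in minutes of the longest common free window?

Yusuf → UTC: 04:00–05:15, 06:00–08:00, 09:00–09:45, 11:00–12:30.
Rania → UTC: 10:00–15:00, 15:30–16:15, 16:45–17:30.
Elena → UTC: 09:00–12:45, 13:30–13:45, 19:15–20:00.
Maya → UTC: 01:00–04:15, 05:15–05:45, 06:45–07:00, 08:30–11:00.
Yusuf ∩ Rania: 11:00–12:30.
Yusuf ∩ Rania ∩ Elena: 11:00–12:30.
Yusuf ∩ Rania ∩ Elena ∩ Maya: (none).
No common window.

0 minutes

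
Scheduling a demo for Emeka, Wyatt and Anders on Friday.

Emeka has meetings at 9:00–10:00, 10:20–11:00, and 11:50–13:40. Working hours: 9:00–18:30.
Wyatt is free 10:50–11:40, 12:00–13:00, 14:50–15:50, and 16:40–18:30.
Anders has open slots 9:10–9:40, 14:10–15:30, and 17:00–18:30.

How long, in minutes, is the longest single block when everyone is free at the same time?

Emeka free within 09:00–18:30: 10:00–10:20, 11:00–11:50, 13:40–18:30.
Emeka ∩ Wyatt: 11:00–11:40, 14:50–15:50, 16:40–18:30.
Emeka ∩ Wyatt ∩ Anders: 14:50–15:30, 17:00–18:30.
Common window lengths: 40, 90 min; longest is 90.

90 minutes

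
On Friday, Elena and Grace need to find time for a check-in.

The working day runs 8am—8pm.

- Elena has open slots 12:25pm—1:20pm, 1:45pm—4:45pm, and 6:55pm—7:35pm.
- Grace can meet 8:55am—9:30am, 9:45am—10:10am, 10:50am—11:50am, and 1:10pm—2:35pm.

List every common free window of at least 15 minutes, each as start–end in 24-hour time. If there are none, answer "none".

Elena ∩ Grace: 13:10–13:20, 13:45–14:35.
Windows ≥ 15 min: 13:45–14:35.

13:45–14:35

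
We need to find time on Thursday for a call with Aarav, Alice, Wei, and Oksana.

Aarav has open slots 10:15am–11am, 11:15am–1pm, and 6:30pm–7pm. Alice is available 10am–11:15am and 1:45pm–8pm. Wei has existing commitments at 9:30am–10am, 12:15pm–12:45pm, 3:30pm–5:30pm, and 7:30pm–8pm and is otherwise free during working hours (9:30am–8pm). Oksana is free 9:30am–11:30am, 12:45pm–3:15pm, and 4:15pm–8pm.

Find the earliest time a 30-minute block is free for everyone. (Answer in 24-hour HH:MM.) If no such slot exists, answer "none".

10:15

Wei free within 09:30–20:00: 10:00–12:15, 12:45–15:30, 17:30–19:30.
Aarav ∩ Alice: 10:15–11:00, 18:30–19:00.
Aarav ∩ Alice ∩ Wei: 10:15–11:00, 18:30–19:00.
Aarav ∩ Alice ∩ Wei ∩ Oksana: 10:15–11:00, 18:30–19:00.
Windows ≥ 30 min: 10:15–11:00, 18:30–19:00.
Earliest such window starts at 10:15.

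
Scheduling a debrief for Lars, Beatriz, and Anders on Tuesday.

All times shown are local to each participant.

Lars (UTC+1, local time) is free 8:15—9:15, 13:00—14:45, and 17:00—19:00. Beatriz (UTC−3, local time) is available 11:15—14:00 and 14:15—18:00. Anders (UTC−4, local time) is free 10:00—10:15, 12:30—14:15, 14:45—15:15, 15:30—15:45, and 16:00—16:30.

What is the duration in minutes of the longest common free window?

45 minutes

Lars → UTC: 07:15–08:15, 12:00–13:45, 16:00–18:00.
Beatriz → UTC: 14:15–17:00, 17:15–21:00.
Anders → UTC: 14:00–14:15, 16:30–18:15, 18:45–19:15, 19:30–19:45, 20:00–20:30.
Lars ∩ Beatriz: 16:00–17:00, 17:15–18:00.
Lars ∩ Beatriz ∩ Anders: 16:30–17:00, 17:15–18:00.
Common window lengths: 30, 45 min; longest is 45.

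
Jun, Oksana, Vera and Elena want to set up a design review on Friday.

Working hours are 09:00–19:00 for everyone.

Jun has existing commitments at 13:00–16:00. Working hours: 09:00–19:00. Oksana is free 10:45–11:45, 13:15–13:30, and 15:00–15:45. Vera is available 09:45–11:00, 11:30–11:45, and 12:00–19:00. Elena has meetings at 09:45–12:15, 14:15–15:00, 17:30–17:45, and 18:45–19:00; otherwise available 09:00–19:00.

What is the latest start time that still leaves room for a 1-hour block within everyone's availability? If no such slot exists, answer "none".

Jun free within 09:00–19:00: 09:00–13:00, 16:00–19:00.
Elena free within 09:00–19:00: 09:00–09:45, 12:15–14:15, 15:00–17:30, 17:45–18:45.
Jun ∩ Oksana: 10:45–11:45.
Jun ∩ Oksana ∩ Vera: 10:45–11:00, 11:30–11:45.
Jun ∩ Oksana ∩ Vera ∩ Elena: (none).
Windows ≥ 60 min: (none).

none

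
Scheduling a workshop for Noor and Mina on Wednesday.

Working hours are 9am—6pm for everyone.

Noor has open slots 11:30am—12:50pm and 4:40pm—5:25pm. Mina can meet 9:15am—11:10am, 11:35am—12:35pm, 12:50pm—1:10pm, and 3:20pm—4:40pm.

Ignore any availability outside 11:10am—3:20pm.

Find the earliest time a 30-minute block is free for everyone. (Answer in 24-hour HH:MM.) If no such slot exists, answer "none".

Noor ∩ Mina: 11:35–12:35.
Restricted to 11:10–15:20: 11:35–12:35.
Windows ≥ 30 min: 11:35–12:35.
Earliest such window starts at 11:35.

11:35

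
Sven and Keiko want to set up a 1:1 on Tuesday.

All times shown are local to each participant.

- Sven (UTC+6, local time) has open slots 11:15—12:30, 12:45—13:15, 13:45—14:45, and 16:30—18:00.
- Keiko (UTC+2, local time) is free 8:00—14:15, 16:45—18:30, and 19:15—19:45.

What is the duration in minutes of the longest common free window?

90 minutes

Sven → UTC: 05:15–06:30, 06:45–07:15, 07:45–08:45, 10:30–12:00.
Keiko → UTC: 06:00–12:15, 14:45–16:30, 17:15–17:45.
Sven ∩ Keiko: 06:00–06:30, 06:45–07:15, 07:45–08:45, 10:30–12:00.
Common window lengths: 30, 30, 60, 90 min; longest is 90.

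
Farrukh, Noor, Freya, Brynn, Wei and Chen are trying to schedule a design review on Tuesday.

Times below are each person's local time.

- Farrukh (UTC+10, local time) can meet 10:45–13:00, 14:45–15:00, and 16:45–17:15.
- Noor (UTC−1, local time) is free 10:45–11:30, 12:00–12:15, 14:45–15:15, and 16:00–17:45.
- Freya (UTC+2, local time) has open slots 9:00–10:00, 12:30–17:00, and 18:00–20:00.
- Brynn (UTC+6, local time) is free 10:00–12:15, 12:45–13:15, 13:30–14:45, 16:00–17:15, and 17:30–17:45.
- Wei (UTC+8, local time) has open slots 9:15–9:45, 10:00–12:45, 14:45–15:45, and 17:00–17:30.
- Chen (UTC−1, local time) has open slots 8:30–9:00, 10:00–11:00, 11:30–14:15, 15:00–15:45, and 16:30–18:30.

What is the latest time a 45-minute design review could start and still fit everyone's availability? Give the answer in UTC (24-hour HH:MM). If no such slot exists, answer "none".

none

Farrukh → UTC: 00:45–03:00, 04:45–05:00, 06:45–07:15.
Noor → UTC: 11:45–12:30, 13:00–13:15, 15:45–16:15, 17:00–18:45.
Freya → UTC: 07:00–08:00, 10:30–15:00, 16:00–18:00.
Brynn → UTC: 04:00–06:15, 06:45–07:15, 07:30–08:45, 10:00–11:15, 11:30–11:45.
Wei → UTC: 01:15–01:45, 02:00–04:45, 06:45–07:45, 09:00–09:30.
Chen → UTC: 09:30–10:00, 11:00–12:00, 12:30–15:15, 16:00–16:45, 17:30–19:30.
Farrukh ∩ Noor: (none).
Farrukh ∩ Noor ∩ Freya: (none).
Farrukh ∩ Noor ∩ Freya ∩ Brynn: (none).
Farrukh ∩ Noor ∩ Freya ∩ Brynn ∩ Wei: (none).
Farrukh ∩ Noor ∩ Freya ∩ Brynn ∩ Wei ∩ Chen: (none).
Windows ≥ 45 min: (none).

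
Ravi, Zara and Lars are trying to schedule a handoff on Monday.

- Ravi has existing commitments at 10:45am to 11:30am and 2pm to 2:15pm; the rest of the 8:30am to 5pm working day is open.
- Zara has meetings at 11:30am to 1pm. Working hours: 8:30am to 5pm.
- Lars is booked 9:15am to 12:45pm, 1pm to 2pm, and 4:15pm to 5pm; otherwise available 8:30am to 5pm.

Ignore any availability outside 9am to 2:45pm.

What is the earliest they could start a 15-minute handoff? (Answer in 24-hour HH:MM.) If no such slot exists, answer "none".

Ravi free within 08:30–17:00: 08:30–10:45, 11:30–14:00, 14:15–17:00.
Zara free within 08:30–17:00: 08:30–11:30, 13:00–17:00.
Lars free within 08:30–17:00: 08:30–09:15, 12:45–13:00, 14:00–16:15.
Ravi ∩ Zara: 08:30–10:45, 13:00–14:00, 14:15–17:00.
Ravi ∩ Zara ∩ Lars: 08:30–09:15, 14:15–16:15.
Restricted to 09:00–14:45: 09:00–09:15, 14:15–14:45.
Windows ≥ 15 min: 09:00–09:15, 14:15–14:45.
Earliest such window starts at 09:00.

09:00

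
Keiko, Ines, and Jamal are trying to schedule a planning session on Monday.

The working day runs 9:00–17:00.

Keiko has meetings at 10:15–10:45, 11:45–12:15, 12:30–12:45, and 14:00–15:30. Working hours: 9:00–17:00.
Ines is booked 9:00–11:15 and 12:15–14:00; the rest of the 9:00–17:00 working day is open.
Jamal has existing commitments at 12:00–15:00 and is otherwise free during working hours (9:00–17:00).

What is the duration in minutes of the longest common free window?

90 minutes

Keiko free within 09:00–17:00: 09:00–10:15, 10:45–11:45, 12:15–12:30, 12:45–14:00, 15:30–17:00.
Ines free within 09:00–17:00: 11:15–12:15, 14:00–17:00.
Jamal free within 09:00–17:00: 09:00–12:00, 15:00–17:00.
Keiko ∩ Ines: 11:15–11:45, 15:30–17:00.
Keiko ∩ Ines ∩ Jamal: 11:15–11:45, 15:30–17:00.
Common window lengths: 30, 90 min; longest is 90.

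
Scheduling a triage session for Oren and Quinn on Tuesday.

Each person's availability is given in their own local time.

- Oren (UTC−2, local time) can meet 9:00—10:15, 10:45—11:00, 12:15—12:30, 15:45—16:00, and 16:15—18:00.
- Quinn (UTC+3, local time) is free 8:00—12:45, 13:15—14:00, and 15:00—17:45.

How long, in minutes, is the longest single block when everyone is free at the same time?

15 minutes

Oren → UTC: 11:00–12:15, 12:45–13:00, 14:15–14:30, 17:45–18:00, 18:15–20:00.
Quinn → UTC: 05:00–09:45, 10:15–11:00, 12:00–14:45.
Oren ∩ Quinn: 12:00–12:15, 12:45–13:00, 14:15–14:30.
Common window lengths: 15, 15, 15 min; longest is 15.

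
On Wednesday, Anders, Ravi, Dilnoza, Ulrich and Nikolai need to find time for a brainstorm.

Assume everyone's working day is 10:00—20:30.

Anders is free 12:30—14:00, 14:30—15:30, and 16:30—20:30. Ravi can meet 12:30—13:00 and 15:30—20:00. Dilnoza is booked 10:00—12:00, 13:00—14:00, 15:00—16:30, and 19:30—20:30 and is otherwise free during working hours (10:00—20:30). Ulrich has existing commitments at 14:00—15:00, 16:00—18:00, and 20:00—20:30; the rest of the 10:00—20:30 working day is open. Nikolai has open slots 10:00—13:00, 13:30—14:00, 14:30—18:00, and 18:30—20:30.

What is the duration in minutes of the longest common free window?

Dilnoza free within 10:00–20:30: 12:00–13:00, 14:00–15:00, 16:30–19:30.
Ulrich free within 10:00–20:30: 10:00–14:00, 15:00–16:00, 18:00–20:00.
Anders ∩ Ravi: 12:30–13:00, 16:30–20:00.
Anders ∩ Ravi ∩ Dilnoza: 12:30–13:00, 16:30–19:30.
Anders ∩ Ravi ∩ Dilnoza ∩ Ulrich: 12:30–13:00, 18:00–19:30.
Anders ∩ Ravi ∩ Dilnoza ∩ Ulrich ∩ Nikolai: 12:30–13:00, 18:30–19:30.
Common window lengths: 30, 60 min; longest is 60.

60 minutes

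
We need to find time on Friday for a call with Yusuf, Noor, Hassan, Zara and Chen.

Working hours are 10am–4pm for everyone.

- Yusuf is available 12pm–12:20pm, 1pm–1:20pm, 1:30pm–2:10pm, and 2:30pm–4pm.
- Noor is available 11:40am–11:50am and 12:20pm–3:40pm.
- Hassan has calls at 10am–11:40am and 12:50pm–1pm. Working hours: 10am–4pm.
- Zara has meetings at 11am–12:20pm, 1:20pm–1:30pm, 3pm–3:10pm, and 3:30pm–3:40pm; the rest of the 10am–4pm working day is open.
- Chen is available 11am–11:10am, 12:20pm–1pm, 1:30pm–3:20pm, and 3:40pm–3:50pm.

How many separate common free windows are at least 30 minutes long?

Hassan free within 10:00–16:00: 11:40–12:50, 13:00–16:00.
Zara free within 10:00–16:00: 10:00–11:00, 12:20–13:20, 13:30–15:00, 15:10–15:30, 15:40–16:00.
Yusuf ∩ Noor: 13:00–13:20, 13:30–14:10, 14:30–15:40.
Yusuf ∩ Noor ∩ Hassan: 13:00–13:20, 13:30–14:10, 14:30–15:40.
Yusuf ∩ Noor ∩ Hassan ∩ Zara: 13:00–13:20, 13:30–14:10, 14:30–15:00, 15:10–15:30.
Yusuf ∩ Noor ∩ Hassan ∩ Zara ∩ Chen: 13:30–14:10, 14:30–15:00, 15:10–15:20.
Windows ≥ 30 min: 13:30–14:10, 14:30–15:00.
That's 2 windows.

2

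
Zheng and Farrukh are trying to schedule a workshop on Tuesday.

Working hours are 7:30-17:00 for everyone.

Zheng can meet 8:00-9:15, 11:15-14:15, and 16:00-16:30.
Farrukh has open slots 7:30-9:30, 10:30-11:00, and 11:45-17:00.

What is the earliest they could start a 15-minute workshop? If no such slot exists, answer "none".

Zheng ∩ Farrukh: 08:00–09:15, 11:45–14:15, 16:00–16:30.
Windows ≥ 15 min: 08:00–09:15, 11:45–14:15, 16:00–16:30.
Earliest such window starts at 08:00.

08:00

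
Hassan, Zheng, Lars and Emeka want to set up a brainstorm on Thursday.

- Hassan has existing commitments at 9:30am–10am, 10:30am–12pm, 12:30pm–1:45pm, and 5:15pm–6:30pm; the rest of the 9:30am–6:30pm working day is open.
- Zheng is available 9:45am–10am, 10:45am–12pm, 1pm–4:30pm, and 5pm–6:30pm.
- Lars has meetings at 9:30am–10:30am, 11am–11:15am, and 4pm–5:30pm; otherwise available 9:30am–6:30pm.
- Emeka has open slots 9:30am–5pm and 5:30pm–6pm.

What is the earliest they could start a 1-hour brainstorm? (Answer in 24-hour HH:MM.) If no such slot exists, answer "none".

Hassan free within 09:30–18:30: 10:00–10:30, 12:00–12:30, 13:45–17:15.
Lars free within 09:30–18:30: 10:30–11:00, 11:15–16:00, 17:30–18:30.
Hassan ∩ Zheng: 13:45–16:30, 17:00–17:15.
Hassan ∩ Zheng ∩ Lars: 13:45–16:00.
Hassan ∩ Zheng ∩ Lars ∩ Emeka: 13:45–16:00.
Windows ≥ 60 min: 13:45–16:00.
Earliest such window starts at 13:45.

13:45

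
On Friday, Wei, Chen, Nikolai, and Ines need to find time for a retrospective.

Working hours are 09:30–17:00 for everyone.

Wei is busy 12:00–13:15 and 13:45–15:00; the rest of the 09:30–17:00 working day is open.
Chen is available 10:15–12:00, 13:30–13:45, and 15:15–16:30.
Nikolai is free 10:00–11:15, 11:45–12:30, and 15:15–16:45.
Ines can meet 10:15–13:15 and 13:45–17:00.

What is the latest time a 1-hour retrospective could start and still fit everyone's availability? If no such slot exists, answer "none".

Wei free within 09:30–17:00: 09:30–12:00, 13:15–13:45, 15:00–17:00.
Wei ∩ Chen: 10:15–12:00, 13:30–13:45, 15:15–16:30.
Wei ∩ Chen ∩ Nikolai: 10:15–11:15, 11:45–12:00, 15:15–16:30.
Wei ∩ Chen ∩ Nikolai ∩ Ines: 10:15–11:15, 11:45–12:00, 15:15–16:30.
Windows ≥ 60 min: 10:15–11:15, 15:15–16:30.
Latest start in the last window 15:15–16:30 is 16:30 − 60 min = 15:30.

15:30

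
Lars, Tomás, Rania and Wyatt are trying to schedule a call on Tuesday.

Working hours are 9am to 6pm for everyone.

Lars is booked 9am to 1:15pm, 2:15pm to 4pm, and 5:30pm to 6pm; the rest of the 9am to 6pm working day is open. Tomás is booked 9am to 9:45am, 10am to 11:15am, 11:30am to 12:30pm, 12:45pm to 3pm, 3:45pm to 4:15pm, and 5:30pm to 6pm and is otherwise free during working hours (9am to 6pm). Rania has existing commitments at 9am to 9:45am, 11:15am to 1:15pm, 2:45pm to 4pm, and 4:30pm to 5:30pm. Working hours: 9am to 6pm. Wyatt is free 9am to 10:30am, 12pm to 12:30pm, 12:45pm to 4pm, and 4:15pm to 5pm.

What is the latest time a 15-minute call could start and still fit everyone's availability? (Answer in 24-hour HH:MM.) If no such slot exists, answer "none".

16:15

Lars free within 09:00–18:00: 13:15–14:15, 16:00–17:30.
Tomás free within 09:00–18:00: 09:45–10:00, 11:15–11:30, 12:30–12:45, 15:00–15:45, 16:15–17:30.
Rania free within 09:00–18:00: 09:45–11:15, 13:15–14:45, 16:00–16:30, 17:30–18:00.
Lars ∩ Tomás: 16:15–17:30.
Lars ∩ Tomás ∩ Rania: 16:15–16:30.
Lars ∩ Tomás ∩ Rania ∩ Wyatt: 16:15–16:30.
Windows ≥ 15 min: 16:15–16:30.
Latest start in the last window 16:15–16:30 is 16:30 − 15 min = 16:15.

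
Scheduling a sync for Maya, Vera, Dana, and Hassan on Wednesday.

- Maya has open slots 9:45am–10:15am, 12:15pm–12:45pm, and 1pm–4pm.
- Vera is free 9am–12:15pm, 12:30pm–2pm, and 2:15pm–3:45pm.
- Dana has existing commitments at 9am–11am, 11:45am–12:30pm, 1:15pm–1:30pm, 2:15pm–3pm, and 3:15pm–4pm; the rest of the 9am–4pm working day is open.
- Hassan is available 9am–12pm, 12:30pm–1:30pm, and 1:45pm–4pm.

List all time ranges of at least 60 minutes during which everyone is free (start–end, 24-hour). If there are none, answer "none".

none

Dana free within 09:00–16:00: 11:00–11:45, 12:30–13:15, 13:30–14:15, 15:00–15:15.
Maya ∩ Vera: 09:45–10:15, 12:30–12:45, 13:00–14:00, 14:15–15:45.
Maya ∩ Vera ∩ Dana: 12:30–12:45, 13:00–13:15, 13:30–14:00, 15:00–15:15.
Maya ∩ Vera ∩ Dana ∩ Hassan: 12:30–12:45, 13:00–13:15, 13:45–14:00, 15:00–15:15.
Windows ≥ 60 min: (none).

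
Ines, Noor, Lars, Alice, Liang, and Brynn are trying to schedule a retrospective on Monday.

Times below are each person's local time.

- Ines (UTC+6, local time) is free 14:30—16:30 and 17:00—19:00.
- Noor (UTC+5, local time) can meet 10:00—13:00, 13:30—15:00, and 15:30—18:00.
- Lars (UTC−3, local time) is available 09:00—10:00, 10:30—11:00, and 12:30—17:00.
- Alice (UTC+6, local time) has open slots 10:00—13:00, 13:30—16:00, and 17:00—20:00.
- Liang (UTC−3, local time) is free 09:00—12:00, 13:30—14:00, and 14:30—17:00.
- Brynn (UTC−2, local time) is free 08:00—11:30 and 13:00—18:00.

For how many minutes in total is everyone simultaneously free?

60 minutes

Ines → UTC: 08:30–10:30, 11:00–13:00.
Noor → UTC: 05:00–08:00, 08:30–10:00, 10:30–13:00.
Lars → UTC: 12:00–13:00, 13:30–14:00, 15:30–20:00.
Alice → UTC: 04:00–07:00, 07:30–10:00, 11:00–14:00.
Liang → UTC: 12:00–15:00, 16:30–17:00, 17:30–20:00.
Brynn → UTC: 10:00–13:30, 15:00–20:00.
Ines ∩ Noor: 08:30–10:00, 11:00–13:00.
Ines ∩ Noor ∩ Lars: 12:00–13:00.
Ines ∩ Noor ∩ Lars ∩ Alice: 12:00–13:00.
Ines ∩ Noor ∩ Lars ∩ Alice ∩ Liang: 12:00–13:00.
Ines ∩ Noor ∩ Lars ∩ Alice ∩ Liang ∩ Brynn: 12:00–13:00.
Total common minutes: 60.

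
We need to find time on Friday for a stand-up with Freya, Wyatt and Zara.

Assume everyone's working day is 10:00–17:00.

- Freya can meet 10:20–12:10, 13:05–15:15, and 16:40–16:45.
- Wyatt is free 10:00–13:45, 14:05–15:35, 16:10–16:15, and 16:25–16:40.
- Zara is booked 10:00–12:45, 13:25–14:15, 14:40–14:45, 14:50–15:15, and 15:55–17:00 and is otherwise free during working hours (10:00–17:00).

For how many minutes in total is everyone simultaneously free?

50 minutes

Zara free within 10:00–17:00: 12:45–13:25, 14:15–14:40, 14:45–14:50, 15:15–15:55.
Freya ∩ Wyatt: 10:20–12:10, 13:05–13:45, 14:05–15:15.
Freya ∩ Wyatt ∩ Zara: 13:05–13:25, 14:15–14:40, 14:45–14:50.
Total common minutes: 20 + 25 + 5 = 50.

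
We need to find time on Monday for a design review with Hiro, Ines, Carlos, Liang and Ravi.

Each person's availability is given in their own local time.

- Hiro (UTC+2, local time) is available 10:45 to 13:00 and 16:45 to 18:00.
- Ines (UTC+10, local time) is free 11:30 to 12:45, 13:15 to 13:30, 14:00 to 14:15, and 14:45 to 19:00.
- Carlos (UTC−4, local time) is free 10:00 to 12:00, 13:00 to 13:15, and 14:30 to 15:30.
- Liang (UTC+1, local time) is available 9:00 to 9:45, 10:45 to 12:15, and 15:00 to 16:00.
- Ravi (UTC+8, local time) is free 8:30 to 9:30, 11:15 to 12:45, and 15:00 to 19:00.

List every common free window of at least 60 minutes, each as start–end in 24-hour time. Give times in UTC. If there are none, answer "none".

none

Hiro → UTC: 08:45–11:00, 14:45–16:00.
Ines → UTC: 01:30–02:45, 03:15–03:30, 04:00–04:15, 04:45–09:00.
Carlos → UTC: 14:00–16:00, 17:00–17:15, 18:30–19:30.
Liang → UTC: 08:00–08:45, 09:45–11:15, 14:00–15:00.
Ravi → UTC: 00:30–01:30, 03:15–04:45, 07:00–11:00.
Hiro ∩ Ines: 08:45–09:00.
Hiro ∩ Ines ∩ Carlos: (none).
Hiro ∩ Ines ∩ Carlos ∩ Liang: (none).
Hiro ∩ Ines ∩ Carlos ∩ Liang ∩ Ravi: (none).
Windows ≥ 60 min: (none).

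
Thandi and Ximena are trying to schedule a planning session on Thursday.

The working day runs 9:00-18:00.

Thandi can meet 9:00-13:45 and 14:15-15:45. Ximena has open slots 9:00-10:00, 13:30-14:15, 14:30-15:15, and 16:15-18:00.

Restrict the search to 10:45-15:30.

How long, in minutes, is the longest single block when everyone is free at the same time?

Thandi ∩ Ximena: 09:00–10:00, 13:30–13:45, 14:30–15:15.
Restricted to 10:45–15:30: 13:30–13:45, 14:30–15:15.
Common window lengths: 15, 45 min; longest is 45.

45 minutes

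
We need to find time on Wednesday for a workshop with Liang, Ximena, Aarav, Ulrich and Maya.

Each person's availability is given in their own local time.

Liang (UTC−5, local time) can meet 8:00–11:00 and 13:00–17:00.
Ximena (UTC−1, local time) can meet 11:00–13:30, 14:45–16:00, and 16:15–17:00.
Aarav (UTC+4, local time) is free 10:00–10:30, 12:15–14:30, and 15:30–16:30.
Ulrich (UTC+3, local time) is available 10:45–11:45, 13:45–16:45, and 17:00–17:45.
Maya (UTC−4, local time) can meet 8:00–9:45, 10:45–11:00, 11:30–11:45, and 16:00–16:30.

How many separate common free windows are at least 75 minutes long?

Liang → UTC: 13:00–16:00, 18:00–22:00.
Ximena → UTC: 12:00–14:30, 15:45–17:00, 17:15–18:00.
Aarav → UTC: 06:00–06:30, 08:15–10:30, 11:30–12:30.
Ulrich → UTC: 07:45–08:45, 10:45–13:45, 14:00–14:45.
Maya → UTC: 12:00–13:45, 14:45–15:00, 15:30–15:45, 20:00–20:30.
Liang ∩ Ximena: 13:00–14:30, 15:45–16:00.
Liang ∩ Ximena ∩ Aarav: (none).
Liang ∩ Ximena ∩ Aarav ∩ Ulrich: (none).
Liang ∩ Ximena ∩ Aarav ∩ Ulrich ∩ Maya: (none).
Windows ≥ 75 min: (none).
That's 0 windows.

0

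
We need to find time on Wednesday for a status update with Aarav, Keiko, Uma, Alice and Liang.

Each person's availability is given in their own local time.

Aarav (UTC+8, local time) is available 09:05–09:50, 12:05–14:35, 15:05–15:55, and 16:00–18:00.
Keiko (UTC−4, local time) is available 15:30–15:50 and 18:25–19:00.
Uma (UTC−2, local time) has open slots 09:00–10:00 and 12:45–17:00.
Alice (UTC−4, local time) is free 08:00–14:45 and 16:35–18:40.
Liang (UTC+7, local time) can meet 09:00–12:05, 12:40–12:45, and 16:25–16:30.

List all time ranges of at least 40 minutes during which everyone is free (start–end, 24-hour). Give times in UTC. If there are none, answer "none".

Aarav → UTC: 01:05–01:50, 04:05–06:35, 07:05–07:55, 08:00–10:00.
Keiko → UTC: 19:30–19:50, 22:25–23:00.
Uma → UTC: 11:00–12:00, 14:45–19:00.
Alice → UTC: 12:00–18:45, 20:35–22:40.
Liang → UTC: 02:00–05:05, 05:40–05:45, 09:25–09:30.
Aarav ∩ Keiko: (none).
Aarav ∩ Keiko ∩ Uma: (none).
Aarav ∩ Keiko ∩ Uma ∩ Alice: (none).
Aarav ∩ Keiko ∩ Uma ∩ Alice ∩ Liang: (none).
Windows ≥ 40 min: (none).

none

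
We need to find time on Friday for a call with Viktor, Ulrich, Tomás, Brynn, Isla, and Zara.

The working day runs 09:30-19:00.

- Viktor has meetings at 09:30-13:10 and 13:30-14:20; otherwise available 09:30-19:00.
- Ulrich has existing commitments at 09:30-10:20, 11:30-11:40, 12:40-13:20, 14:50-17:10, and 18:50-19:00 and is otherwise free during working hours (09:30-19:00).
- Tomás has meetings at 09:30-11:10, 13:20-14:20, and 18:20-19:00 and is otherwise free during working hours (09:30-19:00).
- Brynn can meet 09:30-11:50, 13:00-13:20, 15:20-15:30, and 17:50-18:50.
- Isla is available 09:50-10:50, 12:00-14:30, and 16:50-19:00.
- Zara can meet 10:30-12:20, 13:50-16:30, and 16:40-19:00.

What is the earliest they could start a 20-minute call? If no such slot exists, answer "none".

Viktor free within 09:30–19:00: 13:10–13:30, 14:20–19:00.
Ulrich free within 09:30–19:00: 10:20–11:30, 11:40–12:40, 13:20–14:50, 17:10–18:50.
Tomás free within 09:30–19:00: 11:10–13:20, 14:20–18:20.
Viktor ∩ Ulrich: 13:20–13:30, 14:20–14:50, 17:10–18:50.
Viktor ∩ Ulrich ∩ Tomás: 14:20–14:50, 17:10–18:20.
Viktor ∩ Ulrich ∩ Tomás ∩ Brynn: 17:50–18:20.
Viktor ∩ Ulrich ∩ Tomás ∩ Brynn ∩ Isla: 17:50–18:20.
Viktor ∩ Ulrich ∩ Tomás ∩ Brynn ∩ Isla ∩ Zara: 17:50–18:20.
Windows ≥ 20 min: 17:50–18:20.
Earliest such window starts at 17:50.

17:50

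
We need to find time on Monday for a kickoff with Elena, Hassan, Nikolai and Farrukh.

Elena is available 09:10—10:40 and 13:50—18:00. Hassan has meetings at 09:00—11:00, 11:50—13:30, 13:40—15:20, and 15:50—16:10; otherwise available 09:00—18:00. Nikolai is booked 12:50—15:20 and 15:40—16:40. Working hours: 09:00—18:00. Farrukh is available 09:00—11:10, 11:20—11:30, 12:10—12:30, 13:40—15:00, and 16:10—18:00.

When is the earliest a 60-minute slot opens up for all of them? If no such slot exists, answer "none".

Hassan free within 09:00–18:00: 11:00–11:50, 13:30–13:40, 15:20–15:50, 16:10–18:00.
Nikolai free within 09:00–18:00: 09:00–12:50, 15:20–15:40, 16:40–18:00.
Elena ∩ Hassan: 15:20–15:50, 16:10–18:00.
Elena ∩ Hassan ∩ Nikolai: 15:20–15:40, 16:40–18:00.
Elena ∩ Hassan ∩ Nikolai ∩ Farrukh: 16:40–18:00.
Windows ≥ 60 min: 16:40–18:00.
Earliest such window starts at 16:40.

16:40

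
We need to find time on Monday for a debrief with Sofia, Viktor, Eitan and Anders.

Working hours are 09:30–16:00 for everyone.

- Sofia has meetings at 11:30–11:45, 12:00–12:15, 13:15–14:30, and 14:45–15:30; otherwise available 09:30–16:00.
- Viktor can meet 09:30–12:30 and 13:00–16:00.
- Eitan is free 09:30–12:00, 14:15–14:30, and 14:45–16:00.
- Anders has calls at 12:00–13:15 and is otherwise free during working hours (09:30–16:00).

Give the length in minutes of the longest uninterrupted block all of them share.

120 minutes

Sofia free within 09:30–16:00: 09:30–11:30, 11:45–12:00, 12:15–13:15, 14:30–14:45, 15:30–16:00.
Anders free within 09:30–16:00: 09:30–12:00, 13:15–16:00.
Sofia ∩ Viktor: 09:30–11:30, 11:45–12:00, 12:15–12:30, 13:00–13:15, 14:30–14:45, 15:30–16:00.
Sofia ∩ Viktor ∩ Eitan: 09:30–11:30, 11:45–12:00, 15:30–16:00.
Sofia ∩ Viktor ∩ Eitan ∩ Anders: 09:30–11:30, 11:45–12:00, 15:30–16:00.
Common window lengths: 120, 15, 30 min; longest is 120.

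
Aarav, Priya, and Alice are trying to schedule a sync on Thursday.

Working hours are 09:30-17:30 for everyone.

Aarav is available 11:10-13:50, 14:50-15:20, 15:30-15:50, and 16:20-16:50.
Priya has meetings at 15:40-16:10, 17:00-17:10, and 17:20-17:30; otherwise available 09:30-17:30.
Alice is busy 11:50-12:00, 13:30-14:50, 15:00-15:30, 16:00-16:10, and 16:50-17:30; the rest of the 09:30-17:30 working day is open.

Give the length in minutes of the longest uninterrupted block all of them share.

Priya free within 09:30–17:30: 09:30–15:40, 16:10–17:00, 17:10–17:20.
Alice free within 09:30–17:30: 09:30–11:50, 12:00–13:30, 14:50–15:00, 15:30–16:00, 16:10–16:50.
Aarav ∩ Priya: 11:10–13:50, 14:50–15:20, 15:30–15:40, 16:20–16:50.
Aarav ∩ Priya ∩ Alice: 11:10–11:50, 12:00–13:30, 14:50–15:00, 15:30–15:40, 16:20–16:50.
Common window lengths: 40, 90, 10, 10, 30 min; longest is 90.

90 minutes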